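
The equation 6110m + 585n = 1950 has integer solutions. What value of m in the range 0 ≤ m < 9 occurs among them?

3

Euclid: 6110 = 10·585 + 260; 585 = 2·260 + 65; 260 = 4·65 + 0 → gcd = 65; 1950 = 65·30.
Back-substitution yields 6110·(-2) + 585·(21) = 65, so one solution is m = -2·30 = -60, n = 21·30 = 630.
Solutions in m differ by 585/65 = 9; the one in [0, 9) is -60 mod 9 = 3.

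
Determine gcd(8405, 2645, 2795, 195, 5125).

gcd(8405, 2645): 8405 = 3·2645 + 470; 2645 = 5·470 + 295; 470 = 1·295 + 175; 295 = 1·175 + 120; 175 = 1·120 + 55; 120 = 2·55 + 10; 55 = 5·10 + 5; 10 = 2·5 + 0 → 5
gcd(5, 2795): 2795 = 559·5 + 0 → 5
gcd(5, 195): 195 = 39·5 + 0 → 5
gcd(5, 5125): 5125 = 1025·5 + 0 → 5

5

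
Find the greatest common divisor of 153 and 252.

153 = 3² · 17
252 = 2² · 3² · 7
Common: 3² = 9

9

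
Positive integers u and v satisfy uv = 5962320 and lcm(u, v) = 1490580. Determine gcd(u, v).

4

From gcd × lcm = uv: gcd = 5962320 / 1490580 = 4.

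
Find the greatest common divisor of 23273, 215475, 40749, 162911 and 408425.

17

23273 = 17 · 37²; 215475 = 3 · 5² · 13² · 17; 40749 = 3 · 17² · 47; 162911 = 7 · 17 · 37²; 408425 = 5² · 17 · 31²
gcd takes min exponent of each prime: 17 = 17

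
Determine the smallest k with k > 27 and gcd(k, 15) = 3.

33

15 = 3·5. Any k with gcd(k, 15) = 3 is a multiple of 3, say 3s, with s coprime to 5.
Need s > 27/3, so s ≥ 10. First s ≥ 10 with gcd(s, 5) = 1 is s = 11. Thus k = 3·11 = 33.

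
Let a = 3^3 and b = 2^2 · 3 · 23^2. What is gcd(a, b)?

3

min exponent per shared prime: 3 = 3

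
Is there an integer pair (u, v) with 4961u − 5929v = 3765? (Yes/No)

No

gcd(4961, 5929): 5929 = 1·4961 + 968; 4961 = 5·968 + 121; 968 = 8·121 + 0 → 121
121 does not divide 3765, so a solution does not exist.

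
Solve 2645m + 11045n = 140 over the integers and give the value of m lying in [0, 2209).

1804

Reduce mod 11045: 2645m ≡ 140 (mod 11045). With g = gcd(2645, 11045) = 5 dividing 140, divide through: 529m ≡ 28 (mod 2209).
Since gcd(529, 2209) = 1, m ≡ 28·(529)⁻¹ ≡ 1804 (mod 2209). Smallest non-negative: 1804.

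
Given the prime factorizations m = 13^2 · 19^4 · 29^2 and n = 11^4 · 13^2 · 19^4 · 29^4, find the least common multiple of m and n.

max exponent per prime: 11^4 · 13^2 · 19^4 · 29^4 = 228067730358883129

228067730358883129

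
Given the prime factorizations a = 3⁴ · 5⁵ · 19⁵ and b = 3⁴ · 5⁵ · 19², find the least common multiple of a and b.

max exponent per prime: 3⁴ · 5⁵ · 19⁵ = 626762559375

626762559375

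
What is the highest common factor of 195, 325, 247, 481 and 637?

195 = 3 · 5 · 13; 325 = 5² · 13; 247 = 13 · 19; 481 = 13 · 37; 637 = 7² · 13
gcd takes min exponent of each prime: 13 = 13

13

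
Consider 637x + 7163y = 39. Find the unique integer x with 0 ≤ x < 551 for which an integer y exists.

Reduce mod 7163: 637x ≡ 39 (mod 7163). With g = gcd(637, 7163) = 13 dividing 39, divide through: 49x ≡ 3 (mod 551).
Since gcd(49, 551) = 1, x ≡ 3·(49)⁻¹ ≡ 135 (mod 551). Smallest non-negative: 135.

135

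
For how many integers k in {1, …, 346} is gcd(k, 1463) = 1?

255

1463 = 7·11·19. Inclusion–exclusion on these primes:
346 − ⌊346/7⌋ − ⌊346/11⌋ − ⌊346/19⌋ + ⌊346/77⌋ + ⌊346/133⌋ + ⌊346/209⌋ − ⌊346/1463⌋ = 255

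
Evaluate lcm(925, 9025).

925 = 5² · 37; 9025 = 5² · 19²
max exponents: 5² · 19² · 37 = 333925

333925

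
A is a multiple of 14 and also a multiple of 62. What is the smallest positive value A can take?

14 = 2 · 7; 62 = 2 · 31
max exponents: 2 · 7 · 31 = 434

434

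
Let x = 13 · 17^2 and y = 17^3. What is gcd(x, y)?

min exponent per shared prime: 17^2 = 289

289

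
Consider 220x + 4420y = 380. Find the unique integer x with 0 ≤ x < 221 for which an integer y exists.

Euclid: 4420 = 20·220 + 20; 220 = 11·20 + 0 → gcd = 20; 380 = 20·19.
Back-substitution yields 220·(-20) + 4420·(1) = 20, so one solution is x = -20·19 = -380, y = 1·19 = 19.
Solutions in x differ by 4420/20 = 221; the one in [0, 221) is -380 mod 221 = 62.

62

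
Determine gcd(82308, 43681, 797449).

361

gcd(82308, 43681): 82308 = 1·43681 + 38627; 43681 = 1·38627 + 5054; 38627 = 7·5054 + 3249; 5054 = 1·3249 + 1805; 3249 = 1·1805 + 1444; 1805 = 1·1444 + 361; 1444 = 4·361 + 0 → 361
gcd(361, 797449): 797449 = 2209·361 + 0 → 361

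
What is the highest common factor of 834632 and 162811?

834632 = 2³ · 17² · 19²
162811 = 11 · 19² · 41
Common: 19² = 361

361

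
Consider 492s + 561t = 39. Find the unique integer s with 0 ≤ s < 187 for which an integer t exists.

Reduce mod 561: 492s ≡ 39 (mod 561). With g = gcd(492, 561) = 3 dividing 39, divide through: 164s ≡ 13 (mod 187).
Since gcd(164, 187) = 1, s ≡ 13·(164)⁻¹ ≡ 97 (mod 187). Smallest non-negative: 97.

97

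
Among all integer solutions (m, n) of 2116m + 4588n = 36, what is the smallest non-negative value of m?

Euclid: 4588 = 2·2116 + 356; 2116 = 5·356 + 336; 356 = 1·336 + 20; 336 = 16·20 + 16; 20 = 1·16 + 4; 16 = 4·4 + 0 → gcd = 4; 36 = 4·9.
Back-substitution yields 2116·(-232) + 4588·(107) = 4, so one solution is m = -232·9 = -2088, n = 107·9 = 963.
Solutions in m differ by 4588/4 = 1147; the one in [0, 1147) is -2088 mod 1147 = 206.

206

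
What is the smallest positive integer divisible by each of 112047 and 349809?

112047 = 3 · 13³ · 17; 349809 = 3 · 17 · 19³
max exponents: 3 · 13³ · 17 · 19³ = 768530373

768530373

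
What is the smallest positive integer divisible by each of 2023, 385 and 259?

2023 = 7 · 17²; 385 = 5 · 7 · 11; 259 = 7 · 37
lcm takes max exponent of each prime: 5 · 7 · 11 · 17² · 37 = 4116805

4116805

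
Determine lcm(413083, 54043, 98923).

63152542123

lcm(413083, 54043) = 413083·54043/gcd = 22324244569/187 = 119380987
lcm(119380987, 98923) = 119380987·98923/gcd = 11809525377001/187 = 63152542123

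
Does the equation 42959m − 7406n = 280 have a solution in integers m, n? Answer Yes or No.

gcd(42959, 7406): 42959 = 5·7406 + 5929; 7406 = 1·5929 + 1477; 5929 = 4·1477 + 21; 1477 = 70·21 + 7; 21 = 3·7 + 0 → 7
7 divides 280, so a solution exists.

Yes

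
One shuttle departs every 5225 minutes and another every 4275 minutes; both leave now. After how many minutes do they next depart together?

5225 = 5² · 11 · 19; 4275 = 3² · 5² · 19
max exponents: 3² · 5² · 11 · 19 = 47025

47025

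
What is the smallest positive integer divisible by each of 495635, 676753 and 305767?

495635 = 5 · 7³ · 17²; 676753 = 7 · 11² · 17 · 47; 305767 = 7 · 11² · 19²
lcm takes max exponent of each prime: 5 · 7³ · 11² · 17² · 19² · 47 = 1017542124445

1017542124445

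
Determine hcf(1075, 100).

1075 = 5² · 43
100 = 2² · 5²
Common: 5² = 25

25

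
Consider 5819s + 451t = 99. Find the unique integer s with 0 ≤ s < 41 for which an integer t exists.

Euclid: 5819 = 12·451 + 407; 451 = 1·407 + 44; 407 = 9·44 + 11; 44 = 4·11 + 0 → gcd = 11; 99 = 11·9.
Back-substitution yields 5819·(10) + 451·(-129) = 11, so one solution is s = 10·9 = 90, t = -129·9 = -1161.
Solutions in s differ by 451/11 = 41; the one in [0, 41) is 90 mod 41 = 8.

8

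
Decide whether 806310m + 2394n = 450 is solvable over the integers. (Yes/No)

gcd(806310, 2394): 806310 = 336·2394 + 1926; 2394 = 1·1926 + 468; 1926 = 4·468 + 54; 468 = 8·54 + 36; 54 = 1·36 + 18; 36 = 2·18 + 0 → 18
18 divides 450, so a solution exists.

Yes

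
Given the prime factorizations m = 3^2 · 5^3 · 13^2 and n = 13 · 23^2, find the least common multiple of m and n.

100576125

max exponent per prime: 3^2 · 5^3 · 13^2 · 23^2 = 100576125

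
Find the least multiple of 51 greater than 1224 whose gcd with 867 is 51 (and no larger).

Multiples of 51 above 1224: 51·25, 51·26, … . Need the cofactor coprime to 867/51 = 17.
Checking s = 25, 26, … the first with gcd(s, 17) = 1 is s = 25, giving 1275.

1275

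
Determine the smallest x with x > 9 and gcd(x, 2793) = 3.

gcd(x, 2793) = 3 forces 3 | x; write x = 3s. Then gcd(3s, 3·931) = 3·gcd(s, 931), so need gcd(s, 931) = 1.
3s > 9 gives s ≥ 4. The least s ≥ 4 coprime to 931 is 4, so x = 3·4 = 12.

12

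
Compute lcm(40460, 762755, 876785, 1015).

640569066029620

40460 = 2² · 5 · 7 · 17²; 762755 = 5 · 7 · 19 · 31 · 37; 876785 = 5 · 7 · 13 · 41 · 47; 1015 = 5 · 7 · 29
lcm takes max exponent of each prime: 2² · 5 · 7 · 13 · 17² · 19 · 29 · 31 · 37 · 41 · 47 = 640569066029620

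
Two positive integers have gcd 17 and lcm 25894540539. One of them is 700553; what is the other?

u·v = gcd·lcm = 17·25894540539 = 440207189163, so v = 440207189163/700553 = 628371.

628371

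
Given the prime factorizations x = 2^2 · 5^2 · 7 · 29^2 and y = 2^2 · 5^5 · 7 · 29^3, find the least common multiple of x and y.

2134037500

max exponent per prime: 2^2 · 5^5 · 7 · 29^3 = 2134037500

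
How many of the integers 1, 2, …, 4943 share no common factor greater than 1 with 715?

715 = 5·11·13. Inclusion–exclusion on these primes:
4943 − ⌊4943/5⌋ − ⌊4943/11⌋ − ⌊4943/13⌋ + ⌊4943/55⌋ + ⌊4943/65⌋ + ⌊4943/143⌋ − ⌊4943/715⌋ = 3319

3319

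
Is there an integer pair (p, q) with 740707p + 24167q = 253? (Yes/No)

Yes

By Bézout, 740707p + 24167q = 253 has integer solutions iff gcd(740707, 24167) | 253.
Euclid: 740707 = 30·24167 + 15697; 24167 = 1·15697 + 8470; 15697 = 1·8470 + 7227; 8470 = 1·7227 + 1243; 7227 = 5·1243 + 1012; 1243 = 1·1012 + 231; 1012 = 4·231 + 88; 231 = 2·88 + 55; 88 = 1·55 + 33; 55 = 1·33 + 22; 33 = 1·22 + 11; 22 = 2·11 + 0. gcd = 11; 253 mod 11 = 0. Yes.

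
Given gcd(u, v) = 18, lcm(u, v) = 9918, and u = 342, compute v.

u·v = gcd·lcm = 18·9918 = 178524, so v = 178524/342 = 522.

522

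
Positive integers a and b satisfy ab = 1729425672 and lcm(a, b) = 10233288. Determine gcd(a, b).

169

gcd·lcm = product, so gcd = 1729425672/10233288 = 169.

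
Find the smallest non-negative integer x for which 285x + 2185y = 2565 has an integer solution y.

Euclid: 2185 = 7·285 + 190; 285 = 1·190 + 95; 190 = 2·95 + 0 → gcd = 95; 2565 = 95·27.
Back-substitution yields 285·(8) + 2185·(-1) = 95, so one solution is x = 8·27 = 216, y = -1·27 = -27.
Solutions in x differ by 2185/95 = 23; the one in [0, 23) is 216 mod 23 = 9.

9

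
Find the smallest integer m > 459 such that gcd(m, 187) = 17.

476

gcd(m, 187) = 17 forces 17 | m; write m = 17s. Then gcd(17s, 17·11) = 17·gcd(s, 11), so need gcd(s, 11) = 1.
17s > 459 gives s ≥ 28. The least s ≥ 28 coprime to 11 is 28, so m = 17·28 = 476.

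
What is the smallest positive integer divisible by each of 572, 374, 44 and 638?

lcm(572, 374) = 572·374/gcd = 213928/22 = 9724
lcm(9724, 44) = 9724·44/gcd = 427856/44 = 9724
lcm(9724, 638) = 9724·638/gcd = 6203912/22 = 281996

281996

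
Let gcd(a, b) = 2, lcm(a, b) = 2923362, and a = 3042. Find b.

1922

a·b = gcd·lcm = 2·2923362 = 5846724, so b = 5846724/3042 = 1922.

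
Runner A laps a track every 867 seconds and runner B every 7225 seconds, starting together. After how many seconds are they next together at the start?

867 = 3 · 17²; 7225 = 5² · 17²
max exponents: 3 · 5² · 17² = 21675

21675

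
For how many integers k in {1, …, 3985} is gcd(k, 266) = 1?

266 = 2·7·19. Inclusion–exclusion on these primes:
3985 − ⌊3985/2⌋ − ⌊3985/7⌋ − ⌊3985/19⌋ + ⌊3985/14⌋ + ⌊3985/38⌋ + ⌊3985/133⌋ − ⌊3985/266⌋ = 1618

1618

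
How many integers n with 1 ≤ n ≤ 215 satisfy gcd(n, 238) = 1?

88

Prime factors of 238: 2, 7, 17. Count integers ≤ 215 divisible by none of them.
By inclusion–exclusion: 215 − ⌊215/2⌋ − ⌊215/7⌋ − ⌊215/17⌋ + ⌊215/14⌋ + ⌊215/34⌋ + ⌊215/119⌋ − ⌊215/238⌋ = 88.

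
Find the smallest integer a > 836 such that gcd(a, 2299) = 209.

1045

Multiples of 209 above 836: 209·5, 209·6, … . Need the cofactor coprime to 2299/209 = 11.
Checking s = 5, 6, … the first with gcd(s, 11) = 1 is s = 5, giving 1045.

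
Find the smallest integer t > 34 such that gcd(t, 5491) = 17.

51

Multiples of 17 above 34: 17·3, 17·4, … . Need the cofactor coprime to 5491/17 = 323.
Checking s = 3, 4, … the first with gcd(s, 323) = 1 is s = 3, giving 51.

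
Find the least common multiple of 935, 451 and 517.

1801745

935 = 5 · 11 · 17; 451 = 11 · 41; 517 = 11 · 47
lcm takes max exponent of each prime: 5 · 11 · 17 · 41 · 47 = 1801745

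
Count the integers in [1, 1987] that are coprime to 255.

998

255 = 3·5·17. Inclusion–exclusion on these primes:
1987 − ⌊1987/3⌋ − ⌊1987/5⌋ − ⌊1987/17⌋ + ⌊1987/15⌋ + ⌊1987/51⌋ + ⌊1987/85⌋ − ⌊1987/255⌋ = 998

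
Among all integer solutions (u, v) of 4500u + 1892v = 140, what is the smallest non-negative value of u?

Reduce mod 1892: 4500u ≡ 140 (mod 1892). With g = gcd(4500, 1892) = 4 dividing 140, divide through: 1125u ≡ 35 (mod 473).
Since gcd(1125, 473) = 1, u ≡ 35·(1125)⁻¹ ≡ 349 (mod 473). Smallest non-negative: 349.

349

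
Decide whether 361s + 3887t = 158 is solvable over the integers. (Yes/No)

Yes

By Bézout, 361s + 3887t = 158 has integer solutions iff gcd(361, 3887) | 158.
Euclid: 3887 = 10·361 + 277; 361 = 1·277 + 84; 277 = 3·84 + 25; 84 = 3·25 + 9; 25 = 2·9 + 7; 9 = 1·7 + 2; 7 = 3·2 + 1; 2 = 2·1 + 0. gcd = 1; 158 mod 1 = 0. Yes.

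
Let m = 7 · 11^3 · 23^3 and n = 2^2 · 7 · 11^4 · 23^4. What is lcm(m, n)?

114720258268

max exponent per prime: 2^2 · 7 · 11^4 · 23^4 = 114720258268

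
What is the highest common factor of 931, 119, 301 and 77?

931 = 7² · 19; 119 = 7 · 17; 301 = 7 · 43; 77 = 7 · 11
gcd takes min exponent of each prime: 7 = 7

7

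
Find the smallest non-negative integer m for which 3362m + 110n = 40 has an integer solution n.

Euclid: 3362 = 30·110 + 62; 110 = 1·62 + 48; 62 = 1·48 + 14; 48 = 3·14 + 6; 14 = 2·6 + 2; 6 = 3·2 + 0 → gcd = 2; 40 = 2·20.
Back-substitution yields 3362·(16) + 110·(-489) = 2, so one solution is m = 16·20 = 320, n = -489·20 = -9780.
Solutions in m differ by 110/2 = 55; the one in [0, 55) is 320 mod 55 = 45.

45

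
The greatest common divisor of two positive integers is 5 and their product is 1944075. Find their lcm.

388815

gcd·lcm = product, so lcm = 1944075/5 = 388815.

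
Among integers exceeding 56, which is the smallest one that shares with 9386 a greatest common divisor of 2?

9386 = 2·4693. Any a with gcd(a, 9386) = 2 is a multiple of 2, say 2s, with s coprime to 4693.
Need s > 56/2, so s ≥ 29. First s ≥ 29 with gcd(s, 4693) = 1 is s = 29. Thus a = 2·29 = 58.

58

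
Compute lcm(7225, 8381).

209525

7225 = 5² · 17²; 8381 = 17² · 29
max exponents: 5² · 17² · 29 = 209525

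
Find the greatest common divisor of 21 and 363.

Euclid: 363 = 17·21 + 6; 21 = 3·6 + 3; 6 = 2·3 + 0. Last nonzero remainder: 3.

3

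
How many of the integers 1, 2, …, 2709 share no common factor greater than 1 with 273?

Prime factors of 273: 3, 7, 13. Count integers ≤ 2709 divisible by none of them.
By inclusion–exclusion: 2709 − ⌊2709/3⌋ − ⌊2709/7⌋ − ⌊2709/13⌋ + ⌊2709/21⌋ + ⌊2709/39⌋ + ⌊2709/91⌋ − ⌊2709/273⌋ = 1429.

1429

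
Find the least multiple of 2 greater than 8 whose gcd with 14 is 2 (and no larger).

14 = 2·7. Any t with gcd(t, 14) = 2 is a multiple of 2, say 2s, with s coprime to 7.
Need s > 8/2, so s ≥ 5. First s ≥ 5 with gcd(s, 7) = 1 is s = 5. Thus t = 2·5 = 10.

10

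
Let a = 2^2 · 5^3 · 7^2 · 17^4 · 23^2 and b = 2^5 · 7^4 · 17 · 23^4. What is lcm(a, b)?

224470451946244000

max exponent per prime: 2^5 · 5^3 · 7^4 · 17^4 · 23^4 = 224470451946244000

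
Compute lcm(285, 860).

gcd first: 860 = 3·285 + 5; 285 = 57·5 + 0 → gcd = 5
lcm = 285·860/gcd = 245100/5 = 49020

49020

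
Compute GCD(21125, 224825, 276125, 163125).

25

gcd(21125, 224825): 224825 = 10·21125 + 13575; 21125 = 1·13575 + 7550; 13575 = 1·7550 + 6025; 7550 = 1·6025 + 1525; 6025 = 3·1525 + 1450; 1525 = 1·1450 + 75; 1450 = 19·75 + 25; 75 = 3·25 + 0 → 25
gcd(25, 276125): 276125 = 11045·25 + 0 → 25
gcd(25, 163125): 163125 = 6525·25 + 0 → 25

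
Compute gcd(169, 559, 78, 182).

169 = 13²; 559 = 13 · 43; 78 = 2 · 3 · 13; 182 = 2 · 7 · 13
gcd takes min exponent of each prime: 13 = 13

13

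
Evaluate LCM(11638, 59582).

346707658

gcd first: 59582 = 5·11638 + 1392; 11638 = 8·1392 + 502; 1392 = 2·502 + 388; 502 = 1·388 + 114; 388 = 3·114 + 46; 114 = 2·46 + 22; 46 = 2·22 + 2; 22 = 11·2 + 0 → gcd = 2
lcm = 11638·59582/gcd = 693415316/2 = 346707658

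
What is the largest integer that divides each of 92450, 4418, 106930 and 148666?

gcd(92450, 4418): 92450 = 20·4418 + 4090; 4418 = 1·4090 + 328; 4090 = 12·328 + 154; 328 = 2·154 + 20; 154 = 7·20 + 14; 20 = 1·14 + 6; 14 = 2·6 + 2; 6 = 3·2 + 0 → 2
gcd(2, 106930): 106930 = 53465·2 + 0 → 2
gcd(2, 148666): 148666 = 74333·2 + 0 → 2

2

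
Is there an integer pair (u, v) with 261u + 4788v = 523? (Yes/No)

By Bézout, 261u + 4788v = 523 has integer solutions iff gcd(261, 4788) | 523.
Euclid: 4788 = 18·261 + 90; 261 = 2·90 + 81; 90 = 1·81 + 9; 81 = 9·9 + 0. gcd = 9; 523 mod 9 = 1. No.

No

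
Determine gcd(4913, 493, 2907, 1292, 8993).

4913 = 17³; 493 = 17 · 29; 2907 = 3² · 17 · 19; 1292 = 2² · 17 · 19; 8993 = 17 · 23²
gcd takes min exponent of each prime: 17 = 17

17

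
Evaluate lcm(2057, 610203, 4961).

2057 = 11² · 17; 610203 = 3 · 11² · 41²; 4961 = 11² · 41
lcm takes max exponent of each prime: 3 · 11² · 17 · 41² = 10373451

10373451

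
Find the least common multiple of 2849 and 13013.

2849 = 7 · 11 · 37; 13013 = 7 · 11 · 13²
max exponents: 7 · 11 · 13² · 37 = 481481

481481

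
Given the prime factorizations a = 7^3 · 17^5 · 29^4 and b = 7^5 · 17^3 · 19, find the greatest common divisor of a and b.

1685159

min exponent per shared prime: 7^3 · 17^3 = 1685159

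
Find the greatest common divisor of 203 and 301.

7

203 = 7 · 29
301 = 7 · 43
Common: 7 = 7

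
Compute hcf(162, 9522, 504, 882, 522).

18

gcd(162, 9522): 9522 = 58·162 + 126; 162 = 1·126 + 36; 126 = 3·36 + 18; 36 = 2·18 + 0 → 18
gcd(18, 504): 504 = 28·18 + 0 → 18
gcd(18, 882): 882 = 49·18 + 0 → 18
gcd(18, 522): 522 = 29·18 + 0 → 18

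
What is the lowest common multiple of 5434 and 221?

92378

5434 = 2 · 11 · 13 · 19; 221 = 13 · 17
max exponents: 2 · 11 · 13 · 17 · 19 = 92378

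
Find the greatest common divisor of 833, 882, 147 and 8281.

49

gcd(833, 882): 882 = 1·833 + 49; 833 = 17·49 + 0 → 49
gcd(49, 147): 147 = 3·49 + 0 → 49
gcd(49, 8281): 8281 = 169·49 + 0 → 49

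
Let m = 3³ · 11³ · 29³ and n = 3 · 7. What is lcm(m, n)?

6135272451

max exponent per prime: 3³ · 7 · 11³ · 29³ = 6135272451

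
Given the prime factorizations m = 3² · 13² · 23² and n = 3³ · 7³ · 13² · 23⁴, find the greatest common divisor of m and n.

min exponent per shared prime: 3² · 13² · 23² = 804609

804609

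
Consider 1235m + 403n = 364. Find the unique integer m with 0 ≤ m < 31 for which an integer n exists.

14

Euclid: 1235 = 3·403 + 26; 403 = 15·26 + 13; 26 = 2·13 + 0 → gcd = 13; 364 = 13·28.
Back-substitution yields 1235·(-15) + 403·(46) = 13, so one solution is m = -15·28 = -420, n = 46·28 = 1288.
Solutions in m differ by 403/13 = 31; the one in [0, 31) is -420 mod 31 = 14.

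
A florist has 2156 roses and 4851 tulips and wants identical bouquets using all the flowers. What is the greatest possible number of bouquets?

2156 = 2² · 7² · 11
4851 = 3² · 7² · 11
Common: 7² · 11 = 539

539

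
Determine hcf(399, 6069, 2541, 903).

gcd(399, 6069): 6069 = 15·399 + 84; 399 = 4·84 + 63; 84 = 1·63 + 21; 63 = 3·21 + 0 → 21
gcd(21, 2541): 2541 = 121·21 + 0 → 21
gcd(21, 903): 903 = 43·21 + 0 → 21

21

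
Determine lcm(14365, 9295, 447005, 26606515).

lcm(14365, 9295) = 14365·9295/gcd = 133522675/845 = 158015
lcm(158015, 447005) = 158015·447005/gcd = 70633495075/845 = 83589935
lcm(83589935, 26606515) = 83589935·26606515/gcd = 2224036859426525/19435 = 114434621015

114434621015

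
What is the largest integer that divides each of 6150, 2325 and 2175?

gcd(6150, 2325): 6150 = 2·2325 + 1500; 2325 = 1·1500 + 825; 1500 = 1·825 + 675; 825 = 1·675 + 150; 675 = 4·150 + 75; 150 = 2·75 + 0 → 75
gcd(75, 2175): 2175 = 29·75 + 0 → 75

75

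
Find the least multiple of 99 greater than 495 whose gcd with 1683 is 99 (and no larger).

594

1683 = 99·17. Any x with gcd(x, 1683) = 99 is a multiple of 99, say 99s, with s coprime to 17.
Need s > 495/99, so s ≥ 6. First s ≥ 6 with gcd(s, 17) = 1 is s = 6. Thus x = 99·6 = 594.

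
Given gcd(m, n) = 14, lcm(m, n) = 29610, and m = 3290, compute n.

Using mn = gcd(m,n)·lcm(m,n) = 14·29610 = 414540, we get n = 414540/3290 = 126.

126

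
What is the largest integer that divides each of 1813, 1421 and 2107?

gcd(1813, 1421): 1813 = 1·1421 + 392; 1421 = 3·392 + 245; 392 = 1·245 + 147; 245 = 1·147 + 98; 147 = 1·98 + 49; 98 = 2·49 + 0 → 49
gcd(49, 2107): 2107 = 43·49 + 0 → 49

49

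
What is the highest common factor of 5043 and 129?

5043 = 3 · 41²
129 = 3 · 43
Common: 3 = 3

3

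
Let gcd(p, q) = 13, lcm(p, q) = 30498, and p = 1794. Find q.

221

p·q = gcd·lcm = 13·30498 = 396474, so q = 396474/1794 = 221.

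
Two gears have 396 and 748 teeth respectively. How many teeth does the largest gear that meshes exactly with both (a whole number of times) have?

44

Euclid: 748 = 1·396 + 352; 396 = 1·352 + 44; 352 = 8·44 + 0. Last nonzero remainder: 44.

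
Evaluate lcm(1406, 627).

gcd first: 1406 = 2·627 + 152; 627 = 4·152 + 19; 152 = 8·19 + 0 → gcd = 19
lcm = 1406·627/gcd = 881562/19 = 46398

46398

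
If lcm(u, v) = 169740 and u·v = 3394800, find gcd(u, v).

20

gcd·lcm = product, so gcd = 3394800/169740 = 20.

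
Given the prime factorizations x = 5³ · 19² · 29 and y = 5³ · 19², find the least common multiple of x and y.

max exponent per prime: 5³ · 19² · 29 = 1308625

1308625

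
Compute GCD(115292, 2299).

19

115292 = 2² · 19 · 37 · 41
2299 = 11² · 19
Common: 19 = 19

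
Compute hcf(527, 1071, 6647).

gcd(527, 1071): 1071 = 2·527 + 17; 527 = 31·17 + 0 → 17
gcd(17, 6647): 6647 = 391·17 + 0 → 17

17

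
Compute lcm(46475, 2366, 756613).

46475 = 5² · 11 · 13²; 2366 = 2 · 7 · 13²; 756613 = 11² · 13² · 37
lcm takes max exponent of each prime: 2 · 5² · 7 · 11² · 13² · 37 = 264814550

264814550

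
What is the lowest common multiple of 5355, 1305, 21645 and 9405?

15611651055

lcm(5355, 1305) = 5355·1305/gcd = 6988275/45 = 155295
lcm(155295, 21645) = 155295·21645/gcd = 3361360275/45 = 74696895
lcm(74696895, 9405) = 74696895·9405/gcd = 702524297475/45 = 15611651055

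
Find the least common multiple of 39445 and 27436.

1082213020

gcd first: 39445 = 1·27436 + 12009; 27436 = 2·12009 + 3418; 12009 = 3·3418 + 1755; 3418 = 1·1755 + 1663; 1755 = 1·1663 + 92; 1663 = 18·92 + 7; 92 = 13·7 + 1; 7 = 7·1 + 0 → gcd = 1
lcm = 39445·27436/gcd = 1082213020/1 = 1082213020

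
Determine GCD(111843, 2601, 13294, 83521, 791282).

289

gcd(111843, 2601): 111843 = 43·2601 + 0 → 2601
gcd(2601, 13294): 13294 = 5·2601 + 289; 2601 = 9·289 + 0 → 289
gcd(289, 83521): 83521 = 289·289 + 0 → 289
gcd(289, 791282): 791282 = 2738·289 + 0 → 289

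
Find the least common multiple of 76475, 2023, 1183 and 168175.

lcm(76475, 2023) = 76475·2023/gcd = 154708925/7 = 22101275
lcm(22101275, 1183) = 22101275·1183/gcd = 26145808325/7 = 3735115475
lcm(3735115475, 168175) = 3735115475·168175/gcd = 628153045008125/175 = 3589445971475

3589445971475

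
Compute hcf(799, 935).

799 = 17 · 47
935 = 5 · 11 · 17
Common: 17 = 17

17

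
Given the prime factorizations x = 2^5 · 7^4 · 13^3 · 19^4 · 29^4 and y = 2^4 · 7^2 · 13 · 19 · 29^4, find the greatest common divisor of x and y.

136963551088

min exponent per shared prime: 2^4 · 7^2 · 13 · 19 · 29^4 = 136963551088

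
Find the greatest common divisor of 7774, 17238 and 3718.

gcd(7774, 17238): 17238 = 2·7774 + 1690; 7774 = 4·1690 + 1014; 1690 = 1·1014 + 676; 1014 = 1·676 + 338; 676 = 2·338 + 0 → 338
gcd(338, 3718): 3718 = 11·338 + 0 → 338

338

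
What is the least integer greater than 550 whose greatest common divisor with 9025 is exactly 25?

575

Multiples of 25 above 550: 25·23, 25·24, … . Need the cofactor coprime to 9025/25 = 361.
Checking s = 23, 24, … the first with gcd(s, 361) = 1 is s = 23, giving 575.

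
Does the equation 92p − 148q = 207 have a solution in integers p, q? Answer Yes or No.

gcd(92, 148): 148 = 1·92 + 56; 92 = 1·56 + 36; 56 = 1·36 + 20; 36 = 1·20 + 16; 20 = 1·16 + 4; 16 = 4·4 + 0 → 4
4 does not divide 207, so a solution does not exist.

No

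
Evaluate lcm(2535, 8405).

2535 = 3 · 5 · 13²; 8405 = 5 · 41²
max exponents: 3 · 5 · 13² · 41² = 4261335

4261335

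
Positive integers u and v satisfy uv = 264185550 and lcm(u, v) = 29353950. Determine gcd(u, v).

gcd·lcm = product, so gcd = 264185550/29353950 = 9.

9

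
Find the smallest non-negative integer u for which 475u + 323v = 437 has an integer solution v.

gcd(475, 323) = 19 (Euclid: 475 = 1·323 + 152; 323 = 2·152 + 19; 152 = 8·19 + 0), and 19 | 437.
Extended Euclid: 475·(-2) + 323·(3) = 19. Scale by 23: u₀ = -46.
General solution u = u₀ + 17t; reducing mod 17 gives u = 5 (and v = -6).

5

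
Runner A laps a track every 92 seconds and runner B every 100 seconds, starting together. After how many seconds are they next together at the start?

92 = 2² · 23; 100 = 2² · 5²
max exponents: 2² · 5² · 23 = 2300

2300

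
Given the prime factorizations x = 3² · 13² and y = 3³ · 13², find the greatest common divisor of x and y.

min exponent per shared prime: 3² · 13² = 1521

1521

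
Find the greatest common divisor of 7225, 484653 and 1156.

gcd(7225, 484653): 484653 = 67·7225 + 578; 7225 = 12·578 + 289; 578 = 2·289 + 0 → 289
gcd(289, 1156): 1156 = 4·289 + 0 → 289

289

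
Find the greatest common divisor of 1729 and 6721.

1729 = 7 · 13 · 19
6721 = 11 · 13 · 47
Common: 13 = 13

13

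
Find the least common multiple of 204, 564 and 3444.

2751756

204 = 2² · 3 · 17; 564 = 2² · 3 · 47; 3444 = 2² · 3 · 7 · 41
lcm takes max exponent of each prime: 2² · 3 · 7 · 17 · 41 · 47 = 2751756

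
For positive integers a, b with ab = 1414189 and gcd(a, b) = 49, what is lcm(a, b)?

Since gcd(a,b)·lcm(a,b) = ab, lcm = 1414189/49 = 28861.

28861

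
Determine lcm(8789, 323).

166991

gcd first: 8789 = 27·323 + 68; 323 = 4·68 + 51; 68 = 1·51 + 17; 51 = 3·17 + 0 → gcd = 17
lcm = 8789·323/gcd = 2838847/17 = 166991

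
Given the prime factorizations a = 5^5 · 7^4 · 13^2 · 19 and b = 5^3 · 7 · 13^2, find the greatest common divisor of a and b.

147875

min exponent per shared prime: 5^3 · 7 · 13^2 = 147875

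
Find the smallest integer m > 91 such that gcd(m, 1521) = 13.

1521 = 13·117. Any m with gcd(m, 1521) = 13 is a multiple of 13, say 13s, with s coprime to 117.
Need s > 91/13, so s ≥ 8. First s ≥ 8 with gcd(s, 117) = 1 is s = 8. Thus m = 13·8 = 104.

104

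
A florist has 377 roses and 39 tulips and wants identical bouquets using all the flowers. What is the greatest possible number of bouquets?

Euclid: 377 = 9·39 + 26; 39 = 1·26 + 13; 26 = 2·13 + 0. Last nonzero remainder: 13.

13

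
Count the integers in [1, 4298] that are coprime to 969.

Prime factors of 969: 3, 17, 19. Count integers ≤ 4298 divisible by none of them.
By inclusion–exclusion: 4298 − ⌊4298/3⌋ − ⌊4298/17⌋ − ⌊4298/19⌋ + ⌊4298/51⌋ + ⌊4298/57⌋ + ⌊4298/323⌋ − ⌊4298/969⌋ = 2556.

2556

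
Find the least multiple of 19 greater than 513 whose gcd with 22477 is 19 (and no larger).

22477 = 19·1183. Any t with gcd(t, 22477) = 19 is a multiple of 19, say 19s, with s coprime to 1183.
Need s > 513/19, so s ≥ 28. First s ≥ 28 with gcd(s, 1183) = 1 is s = 29. Thus t = 19·29 = 551.

551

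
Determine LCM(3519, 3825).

3519 = 3² · 17 · 23; 3825 = 3² · 5² · 17
max exponents: 3² · 5² · 17 · 23 = 87975

87975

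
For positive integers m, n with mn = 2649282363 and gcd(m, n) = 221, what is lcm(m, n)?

11987703

gcd·lcm = product, so lcm = 2649282363/221 = 11987703.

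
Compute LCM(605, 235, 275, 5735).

605 = 5 · 11²; 235 = 5 · 47; 275 = 5² · 11; 5735 = 5 · 31 · 37
lcm takes max exponent of each prime: 5² · 11² · 31 · 37 · 47 = 163074725

163074725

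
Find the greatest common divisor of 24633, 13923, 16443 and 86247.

24633 = 3² · 7 · 17 · 23; 13923 = 3² · 7 · 13 · 17; 16443 = 3⁴ · 7 · 29; 86247 = 3² · 7 · 37²
gcd takes min exponent of each prime: 3² · 7 = 63

63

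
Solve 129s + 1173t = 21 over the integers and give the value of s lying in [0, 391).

Reduce mod 1173: 129s ≡ 21 (mod 1173). With g = gcd(129, 1173) = 3 dividing 21, divide through: 43s ≡ 7 (mod 391).
Since gcd(43, 391) = 1, s ≡ 7·(43)⁻¹ ≡ 82 (mod 391). Smallest non-negative: 82.

82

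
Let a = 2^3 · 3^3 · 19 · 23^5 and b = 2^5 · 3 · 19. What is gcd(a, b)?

min exponent per shared prime: 2^3 · 3 · 19 = 456

456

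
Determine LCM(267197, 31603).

8444226791

gcd first: 267197 = 8·31603 + 14373; 31603 = 2·14373 + 2857; 14373 = 5·2857 + 88; 2857 = 32·88 + 41; 88 = 2·41 + 6; 41 = 6·6 + 5; 6 = 1·5 + 1; 5 = 5·1 + 0 → gcd = 1
lcm = 267197·31603/gcd = 8444226791/1 = 8444226791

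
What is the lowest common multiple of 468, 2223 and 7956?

151164

468 = 2² · 3² · 13; 2223 = 3² · 13 · 19; 7956 = 2² · 3² · 13 · 17
lcm takes max exponent of each prime: 2² · 3² · 13 · 17 · 19 = 151164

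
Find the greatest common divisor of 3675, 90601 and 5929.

gcd(3675, 90601): 90601 = 24·3675 + 2401; 3675 = 1·2401 + 1274; 2401 = 1·1274 + 1127; 1274 = 1·1127 + 147; 1127 = 7·147 + 98; 147 = 1·98 + 49; 98 = 2·49 + 0 → 49
gcd(49, 5929): 5929 = 121·49 + 0 → 49

49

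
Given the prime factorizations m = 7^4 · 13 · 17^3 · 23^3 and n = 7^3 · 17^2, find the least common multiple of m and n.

max exponent per prime: 7^4 · 13 · 17^3 · 23^3 = 1865802989323

1865802989323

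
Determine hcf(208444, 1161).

208444 = 2² · 31 · 41²
1161 = 3³ · 43
Common: 1 = 1

1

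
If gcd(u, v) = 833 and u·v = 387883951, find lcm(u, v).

465647

gcd·lcm = product, so lcm = 387883951/833 = 465647.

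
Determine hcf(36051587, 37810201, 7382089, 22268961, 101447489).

gcd(36051587, 37810201): 37810201 = 1·36051587 + 1758614; 36051587 = 20·1758614 + 879307; 1758614 = 2·879307 + 0 → 879307
gcd(879307, 7382089): 7382089 = 8·879307 + 347633; 879307 = 2·347633 + 184041; 347633 = 1·184041 + 163592; 184041 = 1·163592 + 20449; 163592 = 8·20449 + 0 → 20449
gcd(20449, 22268961): 22268961 = 1089·20449 + 0 → 20449
gcd(20449, 101447489): 101447489 = 4961·20449 + 0 → 20449

20449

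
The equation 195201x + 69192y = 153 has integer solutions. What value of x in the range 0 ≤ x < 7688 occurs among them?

889

Euclid: 195201 = 2·69192 + 56817; 69192 = 1·56817 + 12375; 56817 = 4·12375 + 7317; 12375 = 1·7317 + 5058; 7317 = 1·5058 + 2259; 5058 = 2·2259 + 540; 2259 = 4·540 + 99; 540 = 5·99 + 45; 99 = 2·45 + 9; 45 = 5·9 + 0 → gcd = 9; 153 = 9·17.
Back-substitution yields 195201·(1409) + 69192·(-3975) = 9, so one solution is x = 1409·17 = 23953, y = -3975·17 = -67575.
Solutions in x differ by 69192/9 = 7688; the one in [0, 7688) is 23953 mod 7688 = 889.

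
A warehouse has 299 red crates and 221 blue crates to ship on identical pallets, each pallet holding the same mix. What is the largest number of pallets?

13

299 = 13 · 23
221 = 13 · 17
Common: 13 = 13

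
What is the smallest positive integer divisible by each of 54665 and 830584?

54665 = 5 · 13 · 29²; 830584 = 2³ · 47³
max exponents: 2³ · 5 · 13 · 29² · 47³ = 45403874360

45403874360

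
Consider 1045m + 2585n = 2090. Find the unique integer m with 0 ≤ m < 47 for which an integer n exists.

2

Euclid: 2585 = 2·1045 + 495; 1045 = 2·495 + 55; 495 = 9·55 + 0 → gcd = 55; 2090 = 55·38.
Back-substitution yields 1045·(5) + 2585·(-2) = 55, so one solution is m = 5·38 = 190, n = -2·38 = -76.
Solutions in m differ by 2585/55 = 47; the one in [0, 47) is 190 mod 47 = 2.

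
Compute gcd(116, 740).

4

116 = 2² · 29
740 = 2² · 5 · 37
Common: 2² = 4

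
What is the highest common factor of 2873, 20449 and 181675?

169

gcd(2873, 20449): 20449 = 7·2873 + 338; 2873 = 8·338 + 169; 338 = 2·169 + 0 → 169
gcd(169, 181675): 181675 = 1075·169 + 0 → 169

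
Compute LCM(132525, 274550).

76599450

gcd first: 274550 = 2·132525 + 9500; 132525 = 13·9500 + 9025; 9500 = 1·9025 + 475; 9025 = 19·475 + 0 → gcd = 475
lcm = 132525·274550/gcd = 36384738750/475 = 76599450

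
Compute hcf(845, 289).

1

Euclid: 845 = 2·289 + 267; 289 = 1·267 + 22; 267 = 12·22 + 3; 22 = 7·3 + 1; 3 = 3·1 + 0. Last nonzero remainder: 1.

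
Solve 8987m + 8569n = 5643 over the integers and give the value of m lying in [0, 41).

34

gcd(8987, 8569) = 209 (Euclid: 8987 = 1·8569 + 418; 8569 = 20·418 + 209; 418 = 2·209 + 0), and 209 | 5643.
Extended Euclid: 8987·(-20) + 8569·(21) = 209. Scale by 27: m₀ = -540.
General solution m = m₀ + 41t; reducing mod 41 gives m = 34 (and n = -35).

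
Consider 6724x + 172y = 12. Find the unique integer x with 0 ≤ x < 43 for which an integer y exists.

33

Reduce mod 172: 6724x ≡ 12 (mod 172). With g = gcd(6724, 172) = 4 dividing 12, divide through: 1681x ≡ 3 (mod 43).
Since gcd(1681, 43) = 1, x ≡ 3·(1681)⁻¹ ≡ 33 (mod 43). Smallest non-negative: 33.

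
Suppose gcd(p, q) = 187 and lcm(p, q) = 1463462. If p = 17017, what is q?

16082

Using pq = gcd(p,q)·lcm(p,q) = 187·1463462 = 273667394, we get q = 273667394/17017 = 16082.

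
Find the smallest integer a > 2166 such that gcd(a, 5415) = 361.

5415 = 361·15. Any a with gcd(a, 5415) = 361 is a multiple of 361, say 361s, with s coprime to 15.
Need s > 2166/361, so s ≥ 7. First s ≥ 7 with gcd(s, 15) = 1 is s = 7. Thus a = 361·7 = 2527.

2527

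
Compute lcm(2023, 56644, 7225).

lcm(2023, 56644) = 2023·56644/gcd = 114590812/2023 = 56644
lcm(56644, 7225) = 56644·7225/gcd = 409252900/289 = 1416100

1416100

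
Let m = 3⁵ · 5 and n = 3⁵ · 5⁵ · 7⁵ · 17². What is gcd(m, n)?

1215

min exponent per shared prime: 3⁵ · 5 = 1215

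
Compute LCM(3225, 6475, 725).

3225 = 3 · 5² · 43; 6475 = 5² · 7 · 37; 725 = 5² · 29
lcm takes max exponent of each prime: 3 · 5² · 7 · 29 · 37 · 43 = 24222975

24222975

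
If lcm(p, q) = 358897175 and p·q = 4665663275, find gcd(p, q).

13

From gcd × lcm = pq: gcd = 4665663275 / 358897175 = 13.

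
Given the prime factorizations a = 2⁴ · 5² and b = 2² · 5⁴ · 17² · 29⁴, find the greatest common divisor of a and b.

min exponent per shared prime: 2² · 5² = 100

100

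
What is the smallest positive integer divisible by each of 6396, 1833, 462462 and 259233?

6396 = 2² · 3 · 13 · 41; 1833 = 3 · 13 · 47; 462462 = 2 · 3 · 7² · 11² · 13; 259233 = 3 · 13 · 17² · 23
lcm takes max exponent of each prime: 2² · 3 · 7² · 11² · 13 · 17² · 23 · 41 · 47 = 11847137858556

11847137858556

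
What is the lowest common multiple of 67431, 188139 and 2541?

73097833809

67431 = 3 · 7 · 13² · 19; 188139 = 3 · 7 · 17² · 31; 2541 = 3 · 7 · 11²
lcm takes max exponent of each prime: 3 · 7 · 11² · 13² · 17² · 19 · 31 = 73097833809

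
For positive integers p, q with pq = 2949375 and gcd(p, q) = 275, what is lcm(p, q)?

Since gcd(p,q)·lcm(p,q) = pq, lcm = 2949375/275 = 10725.

10725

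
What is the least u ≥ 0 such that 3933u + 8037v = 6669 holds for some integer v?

16

Reduce mod 8037: 3933u ≡ 6669 (mod 8037). With g = gcd(3933, 8037) = 171 dividing 6669, divide through: 23u ≡ 39 (mod 47).
Since gcd(23, 47) = 1, u ≡ 39·(23)⁻¹ ≡ 16 (mod 47). Smallest non-negative: 16.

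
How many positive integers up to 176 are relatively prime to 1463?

Prime factors of 1463: 7, 11, 19. Count integers ≤ 176 divisible by none of them.
By inclusion–exclusion: 176 − ⌊176/7⌋ − ⌊176/11⌋ − ⌊176/19⌋ + ⌊176/77⌋ + ⌊176/133⌋ + ⌊176/209⌋ − ⌊176/1463⌋ = 129.

129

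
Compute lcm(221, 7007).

119119

gcd first: 7007 = 31·221 + 156; 221 = 1·156 + 65; 156 = 2·65 + 26; 65 = 2·26 + 13; 26 = 2·13 + 0 → gcd = 13
lcm = 221·7007/gcd = 1548547/13 = 119119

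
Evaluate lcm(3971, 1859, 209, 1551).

3971 = 11 · 19²; 1859 = 11 · 13²; 209 = 11 · 19; 1551 = 3 · 11 · 47
lcm takes max exponent of each prime: 3 · 11 · 13² · 19² · 47 = 94624959

94624959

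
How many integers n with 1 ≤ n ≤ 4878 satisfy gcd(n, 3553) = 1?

3956

3553 = 11·17·19. Inclusion–exclusion on these primes:
4878 − ⌊4878/11⌋ − ⌊4878/17⌋ − ⌊4878/19⌋ + ⌊4878/187⌋ + ⌊4878/209⌋ + ⌊4878/323⌋ − ⌊4878/3553⌋ = 3956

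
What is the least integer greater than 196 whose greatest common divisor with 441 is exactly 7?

gcd(t, 441) = 7 forces 7 | t; write t = 7s. Then gcd(7s, 7·63) = 7·gcd(s, 63), so need gcd(s, 63) = 1.
7s > 196 gives s ≥ 29. The least s ≥ 29 coprime to 63 is 29, so t = 7·29 = 203.

203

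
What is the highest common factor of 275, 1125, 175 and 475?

25

275 = 5² · 11; 1125 = 3² · 5³; 175 = 5² · 7; 475 = 5² · 19
gcd takes min exponent of each prime: 5² = 25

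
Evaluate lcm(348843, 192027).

184537947

gcd first: 348843 = 1·192027 + 156816; 192027 = 1·156816 + 35211; 156816 = 4·35211 + 15972; 35211 = 2·15972 + 3267; 15972 = 4·3267 + 2904; 3267 = 1·2904 + 363; 2904 = 8·363 + 0 → gcd = 363
lcm = 348843·192027/gcd = 66987274761/363 = 184537947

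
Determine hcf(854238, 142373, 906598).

77

gcd(854238, 142373): 854238 = 6·142373 + 0 → 142373
gcd(142373, 906598): 906598 = 6·142373 + 52360; 142373 = 2·52360 + 37653; 52360 = 1·37653 + 14707; 37653 = 2·14707 + 8239; 14707 = 1·8239 + 6468; 8239 = 1·6468 + 1771; 6468 = 3·1771 + 1155; 1771 = 1·1155 + 616; 1155 = 1·616 + 539; 616 = 1·539 + 77; 539 = 7·77 + 0 → 77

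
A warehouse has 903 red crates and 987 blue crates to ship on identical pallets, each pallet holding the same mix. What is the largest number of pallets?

903 = 3 · 7 · 43
987 = 3 · 7 · 47
Common: 3 · 7 = 21

21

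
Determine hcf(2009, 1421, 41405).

49

2009 = 7² · 41; 1421 = 7² · 29; 41405 = 5 · 7² · 13²
gcd takes min exponent of each prime: 7² = 49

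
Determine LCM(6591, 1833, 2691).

lcm(6591, 1833) = 6591·1833/gcd = 12081303/39 = 309777
lcm(309777, 2691) = 309777·2691/gcd = 833609907/39 = 21374613

21374613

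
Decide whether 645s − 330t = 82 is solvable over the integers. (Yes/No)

No

gcd(645, 330): 645 = 1·330 + 315; 330 = 1·315 + 15; 315 = 21·15 + 0 → 15
15 does not divide 82, so a solution does not exist.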